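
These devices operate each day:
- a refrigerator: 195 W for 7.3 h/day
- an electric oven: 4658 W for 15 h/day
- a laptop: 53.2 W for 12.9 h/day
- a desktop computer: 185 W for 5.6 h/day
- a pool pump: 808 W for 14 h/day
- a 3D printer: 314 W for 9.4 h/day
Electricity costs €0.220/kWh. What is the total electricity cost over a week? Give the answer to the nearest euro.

refrigerator: 195 W × 7.3 h × 7 d = 9,964 Wh = 9.964 kWh
electric oven: 4658 W × 15 h × 7 d = 489,090 Wh = 489.1 kWh
laptop: 53.2 W × 12.9 h × 7 d = 4,804 Wh = 4.804 kWh
desktop computer: 185 W × 5.6 h × 7 d = 7,252 Wh = 7.252 kWh
pool pump: 808 W × 14 h × 7 d = 79,184 Wh = 79.18 kWh
3D printer: 314 W × 9.4 h × 7 d = 20,661 Wh = 20.66 kWh
Total energy = 9.964 + 489.1 + 4.804 + 7.252 + 79.18 + 20.66 = 611 kWh
Cost = 611 kWh × €0.220 = €134.41 ≈ €134

€134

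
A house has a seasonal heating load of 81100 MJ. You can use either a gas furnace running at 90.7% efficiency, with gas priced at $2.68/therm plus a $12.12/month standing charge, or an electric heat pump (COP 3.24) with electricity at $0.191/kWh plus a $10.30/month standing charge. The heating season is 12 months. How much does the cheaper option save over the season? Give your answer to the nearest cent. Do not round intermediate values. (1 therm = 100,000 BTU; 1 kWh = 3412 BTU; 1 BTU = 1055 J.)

Heat load = 81100 MJ = 81,100,000,000 J / 1055 = 76,872,038 BTU
Gas: input = 76,872,038 / 0.907 = 84,754,176 BTU = 847.5 therm → 847.5 × $2.68 = $2,271.41; + 12 × $12.12 standing = $2,416.85
Heat pump: 76,872,038 BTU / 3412 = 22,530 kWh heat; / 3.24 = 6,954 kWh in → × $0.191 = $1,328.15; + 12 × $10.30 standing = $1,451.75
Difference = |$2,416.85 − $1,451.75| = $965.10

$965.10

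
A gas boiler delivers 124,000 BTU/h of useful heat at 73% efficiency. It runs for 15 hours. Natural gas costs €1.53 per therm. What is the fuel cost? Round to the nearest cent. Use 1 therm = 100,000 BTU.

€38.98

Heat delivered = 124,000 BTU/h × 15 h = 1,860,000 BTU
Gas input = 1,860,000 / 0.73 = 2,547,945 BTU
= 2,547,945 / 100,000 = 25.48 therm
Cost = 25.48 × €1.53/therm = €38.98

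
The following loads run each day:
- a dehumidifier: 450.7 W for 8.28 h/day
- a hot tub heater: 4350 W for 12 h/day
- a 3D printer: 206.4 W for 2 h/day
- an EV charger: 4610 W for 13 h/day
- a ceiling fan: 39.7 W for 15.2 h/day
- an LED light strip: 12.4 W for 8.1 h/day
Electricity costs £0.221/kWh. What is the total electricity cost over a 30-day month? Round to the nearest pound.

dehumidifier: 450.7 W × 8.28 h × 30 d = 111,954 Wh = 112 kWh
hot tub heater: 4350 W × 12 h × 30 d = 1,566,000 Wh = 1,566 kWh
3D printer: 206.4 W × 2 h × 30 d = 12,384 Wh = 12.38 kWh
EV charger: 4610 W × 13 h × 30 d = 1,797,900 Wh = 1,798 kWh
ceiling fan: 39.7 W × 15.2 h × 30 d = 18,103 Wh = 18.1 kWh
LED light strip: 12.4 W × 8.1 h × 30 d = 3,013 Wh = 3.013 kWh
Total energy = 112 + 1,566 + 12.38 + 1,798 + 18.1 + 3.013 = 3,509 kWh
Cost = 3,509 kWh × £0.221 = £775.57 ≈ £776

£776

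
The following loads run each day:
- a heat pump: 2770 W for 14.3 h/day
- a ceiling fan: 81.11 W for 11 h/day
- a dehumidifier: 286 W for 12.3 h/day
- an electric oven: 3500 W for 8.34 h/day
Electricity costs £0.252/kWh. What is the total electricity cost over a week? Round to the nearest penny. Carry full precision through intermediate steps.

£129.14

heat pump: 2770 W × 14.3 h × 7 d = 277,277 Wh = 277.3 kWh
ceiling fan: 81.11 W × 11 h × 7 d = 6,245 Wh = 6.245 kWh
dehumidifier: 286 W × 12.3 h × 7 d = 24,625 Wh = 24.62 kWh
electric oven: 3500 W × 8.34 h × 7 d = 204,330 Wh = 204.3 kWh
Total energy = 277.3 + 6.245 + 24.62 + 204.3 = 512.5 kWh
Cost = 512.5 kWh × £0.252 = £129.14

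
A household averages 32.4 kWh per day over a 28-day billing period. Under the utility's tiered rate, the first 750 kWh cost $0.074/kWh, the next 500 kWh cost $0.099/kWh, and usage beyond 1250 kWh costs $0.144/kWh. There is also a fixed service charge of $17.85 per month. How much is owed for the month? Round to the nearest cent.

Usage = 32.4 kWh/day × 28 days = 907.2 kWh
First 750 kWh × $0.074 = $55.50
Next 157.2 kWh × $0.099 = $15.56
Remaining tier: 0 kWh (not reached)
Energy charge = $71.06; + service $17.85 = $88.91

$88.91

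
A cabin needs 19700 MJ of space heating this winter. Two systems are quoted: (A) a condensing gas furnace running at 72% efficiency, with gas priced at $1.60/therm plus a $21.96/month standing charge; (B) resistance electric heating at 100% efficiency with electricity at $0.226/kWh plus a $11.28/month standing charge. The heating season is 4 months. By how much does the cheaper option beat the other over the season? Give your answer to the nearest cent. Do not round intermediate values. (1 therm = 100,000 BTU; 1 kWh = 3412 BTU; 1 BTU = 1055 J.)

Heat load = 19700 MJ = 19,700,000,000 J / 1055 = 18,672,986 BTU
Gas: input = 18,672,986 / 0.72 = 25,934,702 BTU = 259.3 therm → 259.3 × $1.60 = $414.96; + 4 × $21.96 standing = $502.80
Electric: 18,672,986 BTU / 3412 = 5,473 kWh → × $0.226 = $1,236.84; + 4 × $11.28 standing = $1,281.96
Difference = |$502.80 − $1,281.96| = $779.16

$779.16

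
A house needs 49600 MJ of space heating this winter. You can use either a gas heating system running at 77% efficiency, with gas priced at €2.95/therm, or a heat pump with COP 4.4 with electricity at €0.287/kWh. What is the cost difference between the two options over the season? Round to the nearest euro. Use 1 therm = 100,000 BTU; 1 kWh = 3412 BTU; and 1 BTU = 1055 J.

€902

Heat load = 49600 MJ = 49,600,000,000 J / 1055 = 47,014,218 BTU
Gas: input = 47,014,218 / 0.77 = 61,057,426 BTU = 610.6 therm → 610.6 × €2.95 = €1,801.19
Heat pump: 47,014,218 BTU / 3412 = 13,780 kWh heat; / 4.4 = 3,132 kWh in → × €0.287 = €898.77
Difference = |€1,801.19 − €898.77| = €902.42 ≈ €902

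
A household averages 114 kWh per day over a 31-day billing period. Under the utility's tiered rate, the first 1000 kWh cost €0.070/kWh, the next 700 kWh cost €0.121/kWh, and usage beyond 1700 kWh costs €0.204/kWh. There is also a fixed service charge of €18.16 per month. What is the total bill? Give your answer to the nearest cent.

€547.00

Usage = 114 kWh/day × 31 days = 3534 kWh
First 1000 kWh × €0.070 = €70.00
Next 700 kWh × €0.121 = €84.70
Remaining 1834 kWh × €0.204 = €374.14
Energy charge = €528.84; + service €18.16 = €547.00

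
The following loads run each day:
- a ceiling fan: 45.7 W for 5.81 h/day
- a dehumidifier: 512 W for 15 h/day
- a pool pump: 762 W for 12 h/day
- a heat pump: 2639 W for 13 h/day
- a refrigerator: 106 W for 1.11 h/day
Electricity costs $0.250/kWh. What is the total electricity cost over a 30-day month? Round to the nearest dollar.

$386

ceiling fan: 45.7 W × 5.81 h × 30 d = 7,966 Wh = 7.966 kWh
dehumidifier: 512 W × 15 h × 30 d = 230,400 Wh = 230.4 kWh
pool pump: 762 W × 12 h × 30 d = 274,320 Wh = 274.3 kWh
heat pump: 2639 W × 13 h × 30 d = 1,029,210 Wh = 1,029 kWh
refrigerator: 106 W × 1.11 h × 30 d = 3,530 Wh = 3.53 kWh
Total energy = 7.966 + 230.4 + 274.3 + 1,029 + 3.53 = 1,545 kWh
Cost = 1,545 kWh × $0.250 = $386.36 ≈ $386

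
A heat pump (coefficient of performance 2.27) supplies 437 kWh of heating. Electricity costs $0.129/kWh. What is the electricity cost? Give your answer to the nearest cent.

$24.83

Electrical input = 437 kWh / 2.27 = 192.5 kWh
Cost = 192.5 × $0.129/kWh = $24.83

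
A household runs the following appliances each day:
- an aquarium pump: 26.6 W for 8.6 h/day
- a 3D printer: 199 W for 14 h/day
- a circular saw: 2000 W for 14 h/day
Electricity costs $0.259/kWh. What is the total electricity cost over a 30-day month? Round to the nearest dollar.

$241

aquarium pump: 26.6 W × 8.6 h × 30 d = 6,863 Wh = 6.863 kWh
3D printer: 199 W × 14 h × 30 d = 83,580 Wh = 83.58 kWh
circular saw: 2000 W × 14 h × 30 d = 840,000 Wh = 840 kWh
Total energy = 6.863 + 83.58 + 840 = 930.4 kWh
Cost = 930.4 kWh × $0.259 = $240.98 ≈ $241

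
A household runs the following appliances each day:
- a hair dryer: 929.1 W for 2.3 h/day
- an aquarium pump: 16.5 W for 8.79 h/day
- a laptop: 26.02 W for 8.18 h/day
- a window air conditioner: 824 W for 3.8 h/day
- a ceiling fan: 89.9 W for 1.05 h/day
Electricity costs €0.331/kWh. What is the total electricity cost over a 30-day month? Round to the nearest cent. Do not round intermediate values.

hair dryer: 929.1 W × 2.3 h × 30 d = 64,108 Wh = 64.11 kWh
aquarium pump: 16.5 W × 8.79 h × 30 d = 4,351 Wh = 4.351 kWh
laptop: 26.02 W × 8.18 h × 30 d = 6,385 Wh = 6.385 kWh
window air conditioner: 824 W × 3.8 h × 30 d = 93,936 Wh = 93.94 kWh
ceiling fan: 89.9 W × 1.05 h × 30 d = 2,832 Wh = 2.832 kWh
Total energy = 64.11 + 4.351 + 6.385 + 93.94 + 2.832 = 171.6 kWh
Cost = 171.6 kWh × €0.331 = €56.80

€56.80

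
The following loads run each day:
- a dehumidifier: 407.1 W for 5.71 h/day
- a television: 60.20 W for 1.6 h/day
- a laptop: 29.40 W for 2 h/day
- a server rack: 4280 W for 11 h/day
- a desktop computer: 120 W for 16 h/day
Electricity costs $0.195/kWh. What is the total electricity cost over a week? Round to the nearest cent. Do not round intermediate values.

$70.27

dehumidifier: 407.1 W × 5.71 h × 7 d = 16,272 Wh = 16.27 kWh
television: 60.20 W × 1.6 h × 7 d = 674 Wh = 0.6742 kWh
laptop: 29.40 W × 2 h × 7 d = 412 Wh = 0.4116 kWh
server rack: 4280 W × 11 h × 7 d = 329,560 Wh = 329.6 kWh
desktop computer: 120 W × 16 h × 7 d = 13,440 Wh = 13.44 kWh
Total energy = 16.27 + 0.6742 + 0.4116 + 329.6 + 13.44 = 360.4 kWh
Cost = 360.4 kWh × $0.195 = $70.27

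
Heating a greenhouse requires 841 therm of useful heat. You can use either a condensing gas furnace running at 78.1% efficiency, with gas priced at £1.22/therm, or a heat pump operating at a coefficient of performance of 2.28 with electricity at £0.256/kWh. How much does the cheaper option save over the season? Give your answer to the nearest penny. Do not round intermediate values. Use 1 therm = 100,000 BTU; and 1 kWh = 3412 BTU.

Heat load = 841 therm × 100,000 = 84,100,000 BTU
Gas: input = 84,100,000 / 0.781 = 107,682,458 BTU = 1,077 therm → 1,077 × £1.22 = £1,313.73
Heat pump: 84,100,000 BTU / 3412 = 24,650 kWh heat; / 2.28 = 10,810 kWh in → × £0.256 = £2,767.53
Difference = |£1,313.73 − £2,767.53| = £1,453.80

£1453.80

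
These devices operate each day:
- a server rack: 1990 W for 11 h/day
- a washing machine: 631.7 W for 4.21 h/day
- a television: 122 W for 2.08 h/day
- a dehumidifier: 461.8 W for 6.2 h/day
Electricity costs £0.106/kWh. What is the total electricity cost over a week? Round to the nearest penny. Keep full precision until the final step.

£20.53

server rack: 1990 W × 11 h × 7 d = 153,230 Wh = 153.2 kWh
washing machine: 631.7 W × 4.21 h × 7 d = 18,616 Wh = 18.62 kWh
television: 122 W × 2.08 h × 7 d = 1,776 Wh = 1.776 kWh
dehumidifier: 461.8 W × 6.2 h × 7 d = 20,042 Wh = 20.04 kWh
Total energy = 153.2 + 18.62 + 1.776 + 20.04 = 193.7 kWh
Cost = 193.7 kWh × £0.106 = £20.53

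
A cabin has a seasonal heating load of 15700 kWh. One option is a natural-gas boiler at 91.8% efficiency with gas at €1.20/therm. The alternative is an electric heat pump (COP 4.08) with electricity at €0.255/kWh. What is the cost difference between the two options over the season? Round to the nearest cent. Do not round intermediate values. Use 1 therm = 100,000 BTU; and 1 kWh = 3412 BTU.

Heat load = 15700 kWh × 3412 = 53,568,400 BTU
Gas: input = 53,568,400 / 0.918 = 58,353,377 BTU = 583.5 therm → 583.5 × €1.20 = €700.24
Heat pump: 53,568,400 BTU / 3412 = 15,700 kWh heat; / 4.08 = 3,848 kWh in → × €0.255 = €981.25
Difference = |€700.24 − €981.25| = €281.01

€281.01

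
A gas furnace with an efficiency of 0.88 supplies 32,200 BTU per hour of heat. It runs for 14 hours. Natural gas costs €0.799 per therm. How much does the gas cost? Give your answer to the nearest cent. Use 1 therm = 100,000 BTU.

€4.09

Heat delivered = 32,200 BTU/h × 14 h = 450,800 BTU
Gas input = 450,800 / 0.88 = 512,273 BTU
= 512,273 / 100,000 = 5.123 therm
Cost = 5.123 × €0.799/therm = €4.09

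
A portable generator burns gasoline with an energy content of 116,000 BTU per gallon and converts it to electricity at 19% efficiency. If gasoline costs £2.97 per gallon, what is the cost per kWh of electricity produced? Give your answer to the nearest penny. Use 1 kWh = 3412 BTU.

£0.46

Electrical output per gallon = 116,000 BTU × 0.19 / 3412 BTU/kWh = 6.46 kWh
Cost per kWh = £2.97 / 6.46 kWh = £0.460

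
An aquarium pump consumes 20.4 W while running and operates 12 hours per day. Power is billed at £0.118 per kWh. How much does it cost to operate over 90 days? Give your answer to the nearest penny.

£2.60

Energy = 20.4 W × 12 h/day × 90 days = 22,032 Wh = 22.03 kWh
Cost = 22.03 kWh × £0.118/kWh = £2.60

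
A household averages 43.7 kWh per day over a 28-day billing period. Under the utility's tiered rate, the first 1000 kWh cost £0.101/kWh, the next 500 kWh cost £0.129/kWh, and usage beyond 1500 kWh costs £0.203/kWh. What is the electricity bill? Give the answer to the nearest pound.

Usage = 43.7 kWh/day × 28 days = 1223.6 kWh
First 1000 kWh × £0.101 = £101.00
Next 223.6 kWh × £0.129 = £28.84
Remaining tier: 0 kWh (not reached)
Total = £129.84 ≈ £130

£130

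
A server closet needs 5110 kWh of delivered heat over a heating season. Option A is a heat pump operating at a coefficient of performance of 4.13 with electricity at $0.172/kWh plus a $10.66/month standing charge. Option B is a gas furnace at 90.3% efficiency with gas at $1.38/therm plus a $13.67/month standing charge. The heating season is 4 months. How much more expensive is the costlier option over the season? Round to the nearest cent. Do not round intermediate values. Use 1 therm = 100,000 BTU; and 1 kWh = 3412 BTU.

Heat load = 5110 kWh × 3412 = 17,435,320 BTU
Gas: input = 17,435,320 / 0.903 = 19,308,217 BTU = 193.1 therm → 193.1 × $1.38 = $266.45; + 4 × $13.67 standing = $321.13
Heat pump: 17,435,320 BTU / 3412 = 5,110 kWh heat; / 4.13 = 1,237 kWh in → × $0.172 = $212.81; + 4 × $10.66 standing = $255.45
Difference = |$321.13 − $255.45| = $65.68

$65.68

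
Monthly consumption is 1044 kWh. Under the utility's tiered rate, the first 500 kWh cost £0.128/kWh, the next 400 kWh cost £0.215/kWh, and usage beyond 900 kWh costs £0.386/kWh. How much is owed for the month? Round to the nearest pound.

First 500 kWh × £0.128 = £64.00
Next 400 kWh × £0.215 = £86.00
Remaining 144 kWh × £0.386 = £55.58
Total = £205.58 ≈ £206

£206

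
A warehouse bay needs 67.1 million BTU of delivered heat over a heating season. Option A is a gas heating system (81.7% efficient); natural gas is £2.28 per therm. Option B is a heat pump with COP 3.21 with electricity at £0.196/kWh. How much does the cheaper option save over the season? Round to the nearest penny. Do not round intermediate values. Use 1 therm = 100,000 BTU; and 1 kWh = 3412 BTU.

Heat load = 67.1 × 10⁶ BTU = 67,100,000 BTU
Gas: input = 67,100,000 / 0.817 = 82,129,743 BTU = 821.3 therm → 821.3 × £2.28 = £1,872.56
Heat pump: 67,100,000 BTU / 3412 = 19,670 kWh heat; / 3.21 = 6,126 kWh in → × £0.196 = £1,200.78
Difference = |£1,872.56 − £1,200.78| = £671.78

£671.78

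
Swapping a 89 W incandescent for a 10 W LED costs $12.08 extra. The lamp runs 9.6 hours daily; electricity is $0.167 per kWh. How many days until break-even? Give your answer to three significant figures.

Power saved = 89 − 10 = 79 W
Daily energy saved = 79 W × 9.6 h = 758.4 Wh = 0.7584 kWh
Daily savings = 0.7584 × $0.167 = $0.1267
Payback = $12.08 / $0.1267 per day = 95.38 days

95.4 days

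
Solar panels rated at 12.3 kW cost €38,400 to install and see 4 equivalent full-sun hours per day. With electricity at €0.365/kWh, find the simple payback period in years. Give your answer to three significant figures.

5.86 years

Daily generation = 12.3 kW × 4 h = 49.2 kWh
Annual generation = 49.2 × 365 = 17958 kWh
Annual savings = 17958 × €0.365 = €6,554.67
Payback = €38,400 / €6,554.67 = 5.86 years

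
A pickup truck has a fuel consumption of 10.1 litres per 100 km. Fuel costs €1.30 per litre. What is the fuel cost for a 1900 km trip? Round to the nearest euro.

€249

Fuel = 10.1 L/100 km × 1900 km / 100 = 191.9 L
Cost = 191.9 L × €1.30/L = €249.47 ≈ €249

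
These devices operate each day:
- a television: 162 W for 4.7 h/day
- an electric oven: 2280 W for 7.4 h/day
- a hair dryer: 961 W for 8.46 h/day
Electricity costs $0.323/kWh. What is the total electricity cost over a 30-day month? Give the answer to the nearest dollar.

television: 162 W × 4.7 h × 30 d = 22,842 Wh = 22.84 kWh
electric oven: 2280 W × 7.4 h × 30 d = 506,160 Wh = 506.2 kWh
hair dryer: 961 W × 8.46 h × 30 d = 243,902 Wh = 243.9 kWh
Total energy = 22.84 + 506.2 + 243.9 = 772.9 kWh
Cost = 772.9 kWh × $0.323 = $249.65 ≈ $250

$250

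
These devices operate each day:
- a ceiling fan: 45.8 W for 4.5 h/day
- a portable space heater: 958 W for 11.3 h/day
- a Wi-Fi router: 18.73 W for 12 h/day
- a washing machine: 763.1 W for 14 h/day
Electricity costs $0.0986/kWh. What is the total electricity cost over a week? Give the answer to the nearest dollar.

$15

ceiling fan: 45.8 W × 4.5 h × 7 d = 1,443 Wh = 1.443 kWh
portable space heater: 958 W × 11.3 h × 7 d = 75,778 Wh = 75.78 kWh
Wi-Fi router: 18.73 W × 12 h × 7 d = 1,573 Wh = 1.573 kWh
washing machine: 763.1 W × 14 h × 7 d = 74,784 Wh = 74.78 kWh
Total energy = 1.443 + 75.78 + 1.573 + 74.78 = 153.6 kWh
Cost = 153.6 kWh × $0.0986 = $15.14 ≈ $15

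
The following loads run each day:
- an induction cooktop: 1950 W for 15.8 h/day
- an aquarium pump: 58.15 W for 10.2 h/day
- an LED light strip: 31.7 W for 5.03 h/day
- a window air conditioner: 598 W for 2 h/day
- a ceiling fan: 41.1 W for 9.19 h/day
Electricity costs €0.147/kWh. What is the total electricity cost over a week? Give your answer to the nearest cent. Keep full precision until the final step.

induction cooktop: 1950 W × 15.8 h × 7 d = 215,670 Wh = 215.7 kWh
aquarium pump: 58.15 W × 10.2 h × 7 d = 4,152 Wh = 4.152 kWh
LED light strip: 31.7 W × 5.03 h × 7 d = 1,116 Wh = 1.116 kWh
window air conditioner: 598 W × 2 h × 7 d = 8,372 Wh = 8.372 kWh
ceiling fan: 41.1 W × 9.19 h × 7 d = 2,644 Wh = 2.644 kWh
Total energy = 215.7 + 4.152 + 1.116 + 8.372 + 2.644 = 232 kWh
Cost = 232 kWh × €0.147 = €34.10

€34.10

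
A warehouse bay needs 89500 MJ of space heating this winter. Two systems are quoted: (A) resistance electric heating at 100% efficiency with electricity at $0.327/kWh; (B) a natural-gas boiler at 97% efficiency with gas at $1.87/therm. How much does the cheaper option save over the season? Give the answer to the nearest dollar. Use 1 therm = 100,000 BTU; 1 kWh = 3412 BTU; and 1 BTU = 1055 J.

Heat load = 89500 MJ = 89,500,000,000 J / 1055 = 84,834,123 BTU
Gas: input = 84,834,123 / 0.97 = 87,457,859 BTU = 874.6 therm → 874.6 × $1.87 = $1,635.46
Electric: 84,834,123 BTU / 3412 = 24,860 kWh → × $0.327 = $8,130.35
Difference = |$1,635.46 − $8,130.35| = $6,494.89 ≈ $6495

$6495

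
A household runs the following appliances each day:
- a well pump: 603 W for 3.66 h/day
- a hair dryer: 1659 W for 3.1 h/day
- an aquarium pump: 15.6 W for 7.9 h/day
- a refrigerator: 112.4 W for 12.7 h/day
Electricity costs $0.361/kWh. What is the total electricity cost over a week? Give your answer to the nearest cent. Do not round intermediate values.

well pump: 603 W × 3.66 h × 7 d = 15,449 Wh = 15.45 kWh
hair dryer: 1659 W × 3.1 h × 7 d = 36,000 Wh = 36 kWh
aquarium pump: 15.6 W × 7.9 h × 7 d = 863 Wh = 0.8627 kWh
refrigerator: 112.4 W × 12.7 h × 7 d = 9,992 Wh = 9.992 kWh
Total energy = 15.45 + 36 + 0.8627 + 9.992 = 62.3 kWh
Cost = 62.3 kWh × $0.361 = $22.49

$22.49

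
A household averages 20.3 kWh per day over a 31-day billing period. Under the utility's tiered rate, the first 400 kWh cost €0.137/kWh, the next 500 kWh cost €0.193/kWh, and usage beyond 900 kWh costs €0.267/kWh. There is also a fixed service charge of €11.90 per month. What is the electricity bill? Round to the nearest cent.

Usage = 20.3 kWh/day × 31 days = 629.3 kWh
First 400 kWh × €0.137 = €54.80
Next 229.3 kWh × €0.193 = €44.25
Remaining tier: 0 kWh (not reached)
Energy charge = €99.05; + service €11.90 = €110.95

€110.95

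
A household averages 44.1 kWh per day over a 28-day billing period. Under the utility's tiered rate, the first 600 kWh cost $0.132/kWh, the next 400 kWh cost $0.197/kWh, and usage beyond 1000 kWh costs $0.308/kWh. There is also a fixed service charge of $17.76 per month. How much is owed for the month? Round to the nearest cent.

Usage = 44.1 kWh/day × 28 days = 1234.8 kWh
First 600 kWh × $0.132 = $79.20
Next 400 kWh × $0.197 = $78.80
Remaining 234.8 kWh × $0.308 = $72.32
Energy charge = $230.32; + service $17.76 = $248.08

$248.08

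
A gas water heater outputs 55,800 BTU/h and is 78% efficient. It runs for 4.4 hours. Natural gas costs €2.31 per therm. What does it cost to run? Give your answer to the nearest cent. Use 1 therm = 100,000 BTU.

€7.27

Heat delivered = 55,800 BTU/h × 4.4 h = 245,520 BTU
Gas input = 245,520 / 0.78 = 314,769 BTU
= 314,769 / 100,000 = 3.148 therm
Cost = 3.148 × €2.31/therm = €7.27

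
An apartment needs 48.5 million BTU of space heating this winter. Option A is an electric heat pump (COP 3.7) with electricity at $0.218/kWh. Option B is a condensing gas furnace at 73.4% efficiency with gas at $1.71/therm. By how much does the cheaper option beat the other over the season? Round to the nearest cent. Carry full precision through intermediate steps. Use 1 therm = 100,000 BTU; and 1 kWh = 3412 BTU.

$292.40

Heat load = 48.5 × 10⁶ BTU = 48,500,000 BTU
Gas: input = 48,500,000 / 0.734 = 66,076,294 BTU = 660.8 therm → 660.8 × $1.71 = $1,129.90
Heat pump: 48,500,000 BTU / 3412 = 14,210 kWh heat; / 3.7 = 3,842 kWh in → × $0.218 = $837.51
Difference = |$1,129.90 − $837.51| = $292.40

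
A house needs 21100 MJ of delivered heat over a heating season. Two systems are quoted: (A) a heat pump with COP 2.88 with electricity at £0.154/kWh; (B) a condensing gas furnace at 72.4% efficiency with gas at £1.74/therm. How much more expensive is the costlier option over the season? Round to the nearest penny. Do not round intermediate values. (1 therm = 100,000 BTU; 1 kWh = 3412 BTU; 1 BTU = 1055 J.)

Heat load = 21100 MJ = 21,100,000,000 J / 1055 = 20,000,000 BTU
Gas: input = 20,000,000 / 0.724 = 27,624,309 BTU = 276.2 therm → 276.2 × £1.74 = £480.66
Heat pump: 20,000,000 BTU / 3412 = 5,862 kWh heat; / 2.88 = 2,035 kWh in → × £0.154 = £313.44
Difference = |£480.66 − £313.44| = £167.23

£167.23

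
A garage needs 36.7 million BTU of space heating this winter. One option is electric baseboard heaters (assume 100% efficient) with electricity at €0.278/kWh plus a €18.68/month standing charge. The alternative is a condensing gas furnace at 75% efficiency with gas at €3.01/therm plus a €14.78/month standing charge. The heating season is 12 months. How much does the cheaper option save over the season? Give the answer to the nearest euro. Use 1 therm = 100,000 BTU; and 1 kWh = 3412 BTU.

Heat load = 36.7 × 10⁶ BTU = 36,700,000 BTU
Gas: input = 36,700,000 / 0.75 = 48,933,333 BTU = 489.3 therm → 489.3 × €3.01 = €1,472.89; + 12 × €14.78 standing = €1,650.25
Electric: 36,700,000 BTU / 3412 = 10,760 kWh → × €0.278 = €2,990.21; + 12 × €18.68 standing = €3,214.37
Difference = |€1,650.25 − €3,214.37| = €1,564.12 ≈ €1564

€1564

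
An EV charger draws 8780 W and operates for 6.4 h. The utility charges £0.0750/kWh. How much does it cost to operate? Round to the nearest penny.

£4.21

Energy = 8780 W × 6.4 h = 56,192 Wh = 56.19 kWh
Cost = 56.19 kWh × £0.0750/kWh = £4.21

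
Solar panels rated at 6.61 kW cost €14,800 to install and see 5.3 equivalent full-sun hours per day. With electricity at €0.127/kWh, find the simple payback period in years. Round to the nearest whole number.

Daily generation = 6.61 kW × 5.3 h = 35.03 kWh
Annual generation = 35.03 × 365 = 12787 kWh
Annual savings = 12787 × €0.127 = €1,623.95
Payback = €14,800 / €1,623.95 = 9.11 years

9 years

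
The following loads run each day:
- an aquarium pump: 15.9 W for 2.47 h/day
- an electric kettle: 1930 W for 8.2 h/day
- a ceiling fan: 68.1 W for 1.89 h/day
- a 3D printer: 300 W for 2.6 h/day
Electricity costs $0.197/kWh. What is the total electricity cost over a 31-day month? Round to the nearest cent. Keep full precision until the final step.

$102.44

aquarium pump: 15.9 W × 2.47 h × 31 d = 1,217 Wh = 1.217 kWh
electric kettle: 1930 W × 8.2 h × 31 d = 490,606 Wh = 490.6 kWh
ceiling fan: 68.1 W × 1.89 h × 31 d = 3,990 Wh = 3.99 kWh
3D printer: 300 W × 2.6 h × 31 d = 24,180 Wh = 24.18 kWh
Total energy = 1.217 + 490.6 + 3.99 + 24.18 = 520 kWh
Cost = 520 kWh × $0.197 = $102.44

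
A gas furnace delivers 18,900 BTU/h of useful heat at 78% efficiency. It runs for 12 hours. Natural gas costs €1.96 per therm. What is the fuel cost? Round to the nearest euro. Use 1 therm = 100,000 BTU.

€6

Heat delivered = 18,900 BTU/h × 12 h = 226,800 BTU
Gas input = 226,800 / 0.78 = 290,769 BTU
= 290,769 / 100,000 = 2.908 therm
Cost = 2.908 × €1.96/therm = €5.70 ≈ €6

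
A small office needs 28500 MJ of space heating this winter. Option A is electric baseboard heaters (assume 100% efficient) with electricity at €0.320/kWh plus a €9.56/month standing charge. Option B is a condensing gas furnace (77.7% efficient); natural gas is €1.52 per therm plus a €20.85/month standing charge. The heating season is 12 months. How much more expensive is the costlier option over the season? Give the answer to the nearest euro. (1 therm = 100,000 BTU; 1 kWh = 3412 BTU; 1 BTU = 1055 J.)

Heat load = 28500 MJ = 28,500,000,000 J / 1055 = 27,014,218 BTU
Gas: input = 27,014,218 / 0.777 = 34,767,333 BTU = 347.7 therm → 347.7 × €1.52 = €528.46; + 12 × €20.85 standing = €778.66
Electric: 27,014,218 BTU / 3412 = 7,917 kWh → × €0.320 = €2,533.57; + 12 × €9.56 standing = €2,648.29
Difference = |€778.66 − €2,648.29| = €1,869.63 ≈ €1870

€1870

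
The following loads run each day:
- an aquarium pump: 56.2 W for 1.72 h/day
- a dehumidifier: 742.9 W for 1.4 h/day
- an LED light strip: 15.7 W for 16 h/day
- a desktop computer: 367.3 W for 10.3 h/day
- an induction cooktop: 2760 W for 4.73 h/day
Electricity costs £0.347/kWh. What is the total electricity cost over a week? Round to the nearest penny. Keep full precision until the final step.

aquarium pump: 56.2 W × 1.72 h × 7 d = 677 Wh = 0.6766 kWh
dehumidifier: 742.9 W × 1.4 h × 7 d = 7,280 Wh = 7.28 kWh
LED light strip: 15.7 W × 16 h × 7 d = 1,758 Wh = 1.758 kWh
desktop computer: 367.3 W × 10.3 h × 7 d = 26,482 Wh = 26.48 kWh
induction cooktop: 2760 W × 4.73 h × 7 d = 91,384 Wh = 91.38 kWh
Total energy = 0.6766 + 7.28 + 1.758 + 26.48 + 91.38 = 127.6 kWh
Cost = 127.6 kWh × £0.347 = £44.27

£44.27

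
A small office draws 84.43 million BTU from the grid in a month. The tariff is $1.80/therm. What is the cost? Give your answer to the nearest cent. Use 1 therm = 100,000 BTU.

$1519.74

84.43 million BTU × (10 therm/million BTU) = 844.3 therm
Cost = 844.3 therm × $1.80/therm = $1,519.74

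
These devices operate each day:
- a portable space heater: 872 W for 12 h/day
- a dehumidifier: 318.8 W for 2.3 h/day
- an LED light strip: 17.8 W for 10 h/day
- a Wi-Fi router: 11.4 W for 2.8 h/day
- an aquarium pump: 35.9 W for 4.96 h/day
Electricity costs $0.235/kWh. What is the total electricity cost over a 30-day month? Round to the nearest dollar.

$82

portable space heater: 872 W × 12 h × 30 d = 313,920 Wh = 313.9 kWh
dehumidifier: 318.8 W × 2.3 h × 30 d = 21,997 Wh = 22 kWh
LED light strip: 17.8 W × 10 h × 30 d = 5,340 Wh = 5.34 kWh
Wi-Fi router: 11.4 W × 2.8 h × 30 d = 958 Wh = 0.9576 kWh
aquarium pump: 35.9 W × 4.96 h × 30 d = 5,342 Wh = 5.342 kWh
Total energy = 313.9 + 22 + 5.34 + 0.9576 + 5.342 = 347.6 kWh
Cost = 347.6 kWh × $0.235 = $81.68 ≈ $82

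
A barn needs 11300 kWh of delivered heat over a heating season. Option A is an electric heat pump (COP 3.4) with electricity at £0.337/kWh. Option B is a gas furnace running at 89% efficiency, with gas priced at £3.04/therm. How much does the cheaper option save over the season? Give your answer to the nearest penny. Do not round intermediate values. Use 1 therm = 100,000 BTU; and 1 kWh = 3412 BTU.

£196.93

Heat load = 11300 kWh × 3412 = 38,555,600 BTU
Gas: input = 38,555,600 / 0.89 = 43,320,899 BTU = 433.2 therm → 433.2 × £3.04 = £1,316.96
Heat pump: 38,555,600 BTU / 3412 = 11,300 kWh heat; / 3.4 = 3,324 kWh in → × £0.337 = £1,120.03
Difference = |£1,316.96 − £1,120.03| = £196.93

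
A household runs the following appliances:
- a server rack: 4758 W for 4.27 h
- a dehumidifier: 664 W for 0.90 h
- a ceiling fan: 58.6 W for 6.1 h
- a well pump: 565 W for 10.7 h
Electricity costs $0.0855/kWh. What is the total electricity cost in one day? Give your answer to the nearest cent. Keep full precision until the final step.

$2.34

server rack: 4758 W × 4.27 h = 20,317 Wh = 20.32 kWh
dehumidifier: 664 W × 0.90 h = 598 Wh = 0.5976 kWh
ceiling fan: 58.6 W × 6.1 h = 357 Wh = 0.3575 kWh
well pump: 565 W × 10.7 h = 6,046 Wh = 6.045 kWh
Total energy = 20.32 + 0.5976 + 0.3575 + 6.045 = 27.32 kWh
Cost = 27.32 kWh × $0.0855 = $2.34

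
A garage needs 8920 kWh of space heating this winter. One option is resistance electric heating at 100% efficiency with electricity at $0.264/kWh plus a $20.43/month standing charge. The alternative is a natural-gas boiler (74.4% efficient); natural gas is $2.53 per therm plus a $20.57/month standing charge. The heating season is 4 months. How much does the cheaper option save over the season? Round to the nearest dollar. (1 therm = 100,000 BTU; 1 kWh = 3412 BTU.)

$1319

Heat load = 8920 kWh × 3412 = 30,435,040 BTU
Gas: input = 30,435,040 / 0.744 = 40,907,312 BTU = 409.1 therm → 409.1 × $2.53 = $1,034.95; + 4 × $20.57 standing = $1,117.23
Electric: 30,435,040 BTU / 3412 = 8,920 kWh → × $0.264 = $2,354.88; + 4 × $20.43 standing = $2,436.60
Difference = |$1,117.23 − $2,436.60| = $1,319.37 ≈ $1319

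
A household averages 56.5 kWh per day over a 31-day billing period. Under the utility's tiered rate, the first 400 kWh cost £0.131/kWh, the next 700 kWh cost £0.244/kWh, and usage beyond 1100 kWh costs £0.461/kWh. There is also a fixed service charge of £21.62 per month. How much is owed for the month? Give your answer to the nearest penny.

£545.16

Usage = 56.5 kWh/day × 31 days = 1751.5 kWh
First 400 kWh × £0.131 = £52.40
Next 700 kWh × £0.244 = £170.80
Remaining 651.5 kWh × £0.461 = £300.34
Energy charge = £523.54; + service £21.62 = £545.16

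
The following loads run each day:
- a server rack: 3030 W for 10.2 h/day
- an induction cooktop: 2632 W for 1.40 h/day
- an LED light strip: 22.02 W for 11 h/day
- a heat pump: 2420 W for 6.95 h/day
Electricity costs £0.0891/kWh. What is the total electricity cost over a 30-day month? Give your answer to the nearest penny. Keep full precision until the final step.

£138.07

server rack: 3030 W × 10.2 h × 30 d = 927,180 Wh = 927.2 kWh
induction cooktop: 2632 W × 1.40 h × 30 d = 110,544 Wh = 110.5 kWh
LED light strip: 22.02 W × 11 h × 30 d = 7,267 Wh = 7.267 kWh
heat pump: 2420 W × 6.95 h × 30 d = 504,570 Wh = 504.6 kWh
Total energy = 927.2 + 110.5 + 7.267 + 504.6 = 1,550 kWh
Cost = 1,550 kWh × £0.0891 = £138.07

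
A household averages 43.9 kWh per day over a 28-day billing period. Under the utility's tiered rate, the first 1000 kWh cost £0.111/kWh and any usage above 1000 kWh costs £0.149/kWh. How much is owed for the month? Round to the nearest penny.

Usage = 43.9 kWh/day × 28 days = 1229.2 kWh
First 1000 kWh × £0.111 = £111.00
Remaining 229.2 kWh × £0.149 = £34.15
Total = £145.15

£145.15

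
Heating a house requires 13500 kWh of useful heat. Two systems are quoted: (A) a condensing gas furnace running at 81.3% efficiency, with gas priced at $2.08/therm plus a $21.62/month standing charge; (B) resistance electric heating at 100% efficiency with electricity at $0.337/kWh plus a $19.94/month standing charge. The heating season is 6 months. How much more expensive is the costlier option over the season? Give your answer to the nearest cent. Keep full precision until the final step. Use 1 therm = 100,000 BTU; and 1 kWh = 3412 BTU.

Heat load = 13500 kWh × 3412 = 46,062,000 BTU
Gas: input = 46,062,000 / 0.813 = 56,656,827 BTU = 566.6 therm → 566.6 × $2.08 = $1,178.46; + 6 × $21.62 standing = $1,308.18
Electric: 46,062,000 BTU / 3412 = 13,500 kWh → × $0.337 = $4,549.50; + 6 × $19.94 standing = $4,669.14
Difference = |$1,308.18 − $4,669.14| = $3,360.96

$3360.96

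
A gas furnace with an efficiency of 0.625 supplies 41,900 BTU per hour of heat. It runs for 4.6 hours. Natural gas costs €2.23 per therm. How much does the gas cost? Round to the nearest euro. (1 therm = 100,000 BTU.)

€7

Heat delivered = 41,900 BTU/h × 4.6 h = 192,740 BTU
Gas input = 192,740 / 0.625 = 308,384 BTU
= 308,384 / 100,000 = 3.084 therm
Cost = 3.084 × €2.23/therm = €6.88 ≈ €7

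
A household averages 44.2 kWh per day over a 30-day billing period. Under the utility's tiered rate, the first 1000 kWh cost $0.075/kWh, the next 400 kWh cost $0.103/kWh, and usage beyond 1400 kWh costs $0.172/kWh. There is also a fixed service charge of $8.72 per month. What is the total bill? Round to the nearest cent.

$117.30

Usage = 44.2 kWh/day × 30 days = 1326 kWh
First 1000 kWh × $0.075 = $75.00
Next 326 kWh × $0.103 = $33.58
Remaining tier: 0 kWh (not reached)
Energy charge = $108.58; + service $8.72 = $117.30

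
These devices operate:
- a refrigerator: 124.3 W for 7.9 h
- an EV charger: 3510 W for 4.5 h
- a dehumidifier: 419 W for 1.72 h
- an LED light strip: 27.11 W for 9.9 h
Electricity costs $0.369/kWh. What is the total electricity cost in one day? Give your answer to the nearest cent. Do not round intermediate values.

$6.56

refrigerator: 124.3 W × 7.9 h = 982 Wh = 0.982 kWh
EV charger: 3510 W × 4.5 h = 15,795 Wh = 15.79 kWh
dehumidifier: 419 W × 1.72 h = 721 Wh = 0.7207 kWh
LED light strip: 27.11 W × 9.9 h = 268 Wh = 0.2684 kWh
Total energy = 0.982 + 15.79 + 0.7207 + 0.2684 = 17.77 kWh
Cost = 17.77 kWh × $0.369 = $6.56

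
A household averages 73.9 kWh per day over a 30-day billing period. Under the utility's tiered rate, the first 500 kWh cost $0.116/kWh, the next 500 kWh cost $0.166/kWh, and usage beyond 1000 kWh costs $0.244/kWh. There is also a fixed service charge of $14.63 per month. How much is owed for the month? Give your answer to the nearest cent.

$452.58

Usage = 73.9 kWh/day × 30 days = 2217 kWh
First 500 kWh × $0.116 = $58.00
Next 500 kWh × $0.166 = $83.00
Remaining 1217 kWh × $0.244 = $296.95
Energy charge = $437.95; + service $14.63 = $452.58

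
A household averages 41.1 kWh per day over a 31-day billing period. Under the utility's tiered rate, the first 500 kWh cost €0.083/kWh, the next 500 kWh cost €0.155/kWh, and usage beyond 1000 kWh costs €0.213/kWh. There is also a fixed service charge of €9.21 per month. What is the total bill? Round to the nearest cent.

€186.59

Usage = 41.1 kWh/day × 31 days = 1274.1 kWh
First 500 kWh × €0.083 = €41.50
Next 500 kWh × €0.155 = €77.50
Remaining 274.1 kWh × €0.213 = €58.38
Energy charge = €177.38; + service €9.21 = €186.59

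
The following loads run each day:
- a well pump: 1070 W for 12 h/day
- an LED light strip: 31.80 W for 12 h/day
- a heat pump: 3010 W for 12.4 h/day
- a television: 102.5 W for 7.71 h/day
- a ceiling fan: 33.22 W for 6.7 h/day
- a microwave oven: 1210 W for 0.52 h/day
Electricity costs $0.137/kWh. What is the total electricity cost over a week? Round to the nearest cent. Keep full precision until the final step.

$50.05

well pump: 1070 W × 12 h × 7 d = 89,880 Wh = 89.88 kWh
LED light strip: 31.80 W × 12 h × 7 d = 2,671 Wh = 2.671 kWh
heat pump: 3010 W × 12.4 h × 7 d = 261,268 Wh = 261.3 kWh
television: 102.5 W × 7.71 h × 7 d = 5,532 Wh = 5.532 kWh
ceiling fan: 33.22 W × 6.7 h × 7 d = 1,558 Wh = 1.558 kWh
microwave oven: 1210 W × 0.52 h × 7 d = 4,404 Wh = 4.404 kWh
Total energy = 89.88 + 2.671 + 261.3 + 5.532 + 1.558 + 4.404 = 365.3 kWh
Cost = 365.3 kWh × $0.137 = $50.05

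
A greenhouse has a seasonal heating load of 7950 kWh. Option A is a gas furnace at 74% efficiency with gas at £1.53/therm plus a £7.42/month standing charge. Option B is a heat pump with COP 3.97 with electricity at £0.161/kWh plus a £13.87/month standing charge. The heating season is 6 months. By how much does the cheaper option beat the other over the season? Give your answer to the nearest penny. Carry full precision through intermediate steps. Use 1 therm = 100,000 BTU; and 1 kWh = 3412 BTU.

£199.73

Heat load = 7950 kWh × 3412 = 27,125,400 BTU
Gas: input = 27,125,400 / 0.74 = 36,655,946 BTU = 366.6 therm → 366.6 × £1.53 = £560.84; + 6 × £7.42 standing = £605.36
Heat pump: 27,125,400 BTU / 3412 = 7,950 kWh heat; / 3.97 = 2,003 kWh in → × £0.161 = £322.41; + 6 × £13.87 standing = £405.63
Difference = |£605.36 − £405.63| = £199.73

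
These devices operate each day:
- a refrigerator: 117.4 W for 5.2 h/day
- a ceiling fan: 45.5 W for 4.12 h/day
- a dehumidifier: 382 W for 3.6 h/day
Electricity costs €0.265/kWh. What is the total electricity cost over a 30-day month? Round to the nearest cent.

refrigerator: 117.4 W × 5.2 h × 30 d = 18,314 Wh = 18.31 kWh
ceiling fan: 45.5 W × 4.12 h × 30 d = 5,624 Wh = 5.624 kWh
dehumidifier: 382 W × 3.6 h × 30 d = 41,256 Wh = 41.26 kWh
Total energy = 18.31 + 5.624 + 41.26 = 65.19 kWh
Cost = 65.19 kWh × €0.265 = €17.28

€17.28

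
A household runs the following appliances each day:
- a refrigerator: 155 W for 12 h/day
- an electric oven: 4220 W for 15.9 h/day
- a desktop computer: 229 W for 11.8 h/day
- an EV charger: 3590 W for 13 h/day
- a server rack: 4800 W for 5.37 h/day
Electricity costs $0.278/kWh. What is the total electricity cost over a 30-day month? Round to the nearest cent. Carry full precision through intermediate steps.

$1201.85

refrigerator: 155 W × 12 h × 30 d = 55,800 Wh = 55.8 kWh
electric oven: 4220 W × 15.9 h × 30 d = 2,012,940 Wh = 2,013 kWh
desktop computer: 229 W × 11.8 h × 30 d = 81,066 Wh = 81.07 kWh
EV charger: 3590 W × 13 h × 30 d = 1,400,100 Wh = 1,400 kWh
server rack: 4800 W × 5.37 h × 30 d = 773,280 Wh = 773.3 kWh
Total energy = 55.8 + 2,013 + 81.07 + 1,400 + 773.3 = 4,323 kWh
Cost = 4,323 kWh × $0.278 = $1,201.85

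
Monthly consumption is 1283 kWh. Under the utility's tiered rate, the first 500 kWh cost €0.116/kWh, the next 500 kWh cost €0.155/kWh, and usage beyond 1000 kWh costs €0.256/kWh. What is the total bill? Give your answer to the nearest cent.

€207.95

First 500 kWh × €0.116 = €58.00
Next 500 kWh × €0.155 = €77.50
Remaining 283 kWh × €0.256 = €72.45
Total = €207.95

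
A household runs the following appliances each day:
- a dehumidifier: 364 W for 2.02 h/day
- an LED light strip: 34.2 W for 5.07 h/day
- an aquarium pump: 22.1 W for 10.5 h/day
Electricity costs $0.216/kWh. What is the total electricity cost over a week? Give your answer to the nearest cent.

$1.72

dehumidifier: 364 W × 2.02 h × 7 d = 5,147 Wh = 5.147 kWh
LED light strip: 34.2 W × 5.07 h × 7 d = 1,214 Wh = 1.214 kWh
aquarium pump: 22.1 W × 10.5 h × 7 d = 1,624 Wh = 1.624 kWh
Total energy = 5.147 + 1.214 + 1.624 = 7.985 kWh
Cost = 7.985 kWh × $0.216 = $1.72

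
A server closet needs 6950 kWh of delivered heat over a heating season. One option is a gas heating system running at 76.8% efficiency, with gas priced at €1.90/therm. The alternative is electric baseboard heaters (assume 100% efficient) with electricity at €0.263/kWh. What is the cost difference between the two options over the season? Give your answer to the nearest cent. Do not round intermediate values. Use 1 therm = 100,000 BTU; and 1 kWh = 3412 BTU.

Heat load = 6950 kWh × 3412 = 23,713,400 BTU
Gas: input = 23,713,400 / 0.768 = 30,876,823 BTU = 308.8 therm → 308.8 × €1.90 = €586.66
Electric: 23,713,400 BTU / 3412 = 6,950 kWh → × €0.263 = €1,827.85
Difference = |€586.66 − €1,827.85| = €1,241.19

€1241.19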